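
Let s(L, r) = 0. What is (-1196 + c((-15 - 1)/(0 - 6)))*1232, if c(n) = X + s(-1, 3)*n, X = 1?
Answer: -1472240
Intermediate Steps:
c(n) = 1 (c(n) = 1 + 0*n = 1 + 0 = 1)
(-1196 + c((-15 - 1)/(0 - 6)))*1232 = (-1196 + 1)*1232 = -1195*1232 = -1472240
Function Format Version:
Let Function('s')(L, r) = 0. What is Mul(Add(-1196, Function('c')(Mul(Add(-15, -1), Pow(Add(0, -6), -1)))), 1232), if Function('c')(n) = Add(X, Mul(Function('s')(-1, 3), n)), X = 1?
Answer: -1472240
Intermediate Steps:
Function('c')(n) = 1 (Function('c')(n) = Add(1, Mul(0, n)) = Add(1, 0) = 1)
Mul(Add(-1196, Function('c')(Mul(Add(-15, -1), Pow(Add(0, -6), -1)))), 1232) = Mul(Add(-1196, 1), 1232) = Mul(-1195, 1232) = -1472240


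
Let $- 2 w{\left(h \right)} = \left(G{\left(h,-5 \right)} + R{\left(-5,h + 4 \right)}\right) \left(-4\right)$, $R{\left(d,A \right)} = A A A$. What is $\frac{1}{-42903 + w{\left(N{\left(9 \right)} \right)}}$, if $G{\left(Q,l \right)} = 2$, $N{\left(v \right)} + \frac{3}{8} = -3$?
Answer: $- \frac{256}{10982019} \approx -2.3311 \cdot 10^{-5}$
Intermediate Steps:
$N{\left(v \right)} = - \frac{27}{8}$ ($N{\left(v \right)} = - \frac{3}{8} - 3 = - \frac{27}{8}$)
$R{\left(d,A \right)} = A^{3}$ ($R{\left(d,A \right)} = A^{2} A = A^{3}$)
$w{\left(h \right)} = 4 + 2 \left(4 + h\right)^{3}$ ($w{\left(h \right)} = - \frac{\left(2 + \left(h + 4\right)^{3}\right) \left(-4\right)}{2} = - \frac{\left(2 + \left(4 + h\right)^{3}\right) \left(-4\right)}{2} = - \frac{-8 - 4 \left(4 + h\right)^{3}}{2} = 4 + 2 \left(4 + h\right)^{3}$)
$\frac{1}{-42903 + w{\left(N{\left(9 \right)} \right)}} = \frac{1}{-42903 + \left(4 + 2 \left(4 - \frac{27}{8}\right)^{3}\right)} = \frac{1}{-42903 + \left(4 + 2 \left(\frac{5}{8}\right)^{3}\right)} = \frac{1}{-42903 + \left(4 + 2 \cdot \frac{125}{512}\right)} = \frac{1}{-42903 + \left(4 + \frac{125}{256}\right)} = \frac{1}{-42903 + \frac{1149}{256}} = \frac{1}{- \frac{10982019}{256}} = - \frac{256}{10982019}$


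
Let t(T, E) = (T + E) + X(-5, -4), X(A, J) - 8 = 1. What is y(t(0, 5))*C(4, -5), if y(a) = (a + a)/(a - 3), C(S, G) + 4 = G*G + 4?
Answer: 700/11 ≈ 63.636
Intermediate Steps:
X(A, J) = 9 (X(A, J) = 8 + 1 = 9)
C(S, G) = G² (C(S, G) = -4 + (G*G + 4) = -4 + (G² + 4) = -4 + (4 + G²) = G²)
t(T, E) = 9 + E + T (t(T, E) = (T + E) + 9 = (E + T) + 9 = 9 + E + T)
y(a) = 2*a/(-3 + a) (y(a) = (2*a)/(-3 + a) = 2*a/(-3 + a))
y(t(0, 5))*C(4, -5) = (2*(9 + 5 + 0)/(-3 + (9 + 5 + 0)))*(-5)² = (2*14/(-3 + 14))*25 = (2*14/11)*25 = (2*14*(1/11))*25 = (28/11)*25 = 700/11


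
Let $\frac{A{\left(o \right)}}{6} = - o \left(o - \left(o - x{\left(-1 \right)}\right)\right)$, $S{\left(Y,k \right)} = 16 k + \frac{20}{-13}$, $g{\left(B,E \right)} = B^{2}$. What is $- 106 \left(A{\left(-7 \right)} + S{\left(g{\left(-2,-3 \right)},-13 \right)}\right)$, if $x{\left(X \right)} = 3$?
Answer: $\frac{115116}{13} \approx 8855.1$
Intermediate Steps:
$S{\left(Y,k \right)} = - \frac{20}{13} + 16 k$ ($S{\left(Y,k \right)} = 16 k + 20 \left(- \frac{1}{13}\right) = 16 k - \frac{20}{13} = - \frac{20}{13} + 16 k$)
$A{\left(o \right)} = - 18 o$ ($A{\left(o \right)} = 6 - o \left(o - \left(-3 + o\right)\right) = 6 - o 3 = 6 \left(- 3 o\right) = - 18 o$)
$- 106 \left(A{\left(-7 \right)} + S{\left(g{\left(-2,-3 \right)},-13 \right)}\right) = - 106 \left(\left(-18\right) \left(-7\right) + \left(- \frac{20}{13} + 16 \left(-13\right)\right)\right) = - 106 \left(126 - \frac{2724}{13}\right) = \left(-106\right) \left(- \frac{1086}{13}\right) = \frac{115116}{13}$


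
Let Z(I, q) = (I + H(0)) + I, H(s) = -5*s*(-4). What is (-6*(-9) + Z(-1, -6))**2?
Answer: 2704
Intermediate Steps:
H(s) = 20*s
Z(I, q) = 2*I (Z(I, q) = (I + 20*0) + I = (I + 0) + I = I + I = 2*I)
(-6*(-9) + Z(-1, -6))**2 = (-6*(-9) + 2*(-1))**2 = (54 - 2)**2 = 52**2 = 2704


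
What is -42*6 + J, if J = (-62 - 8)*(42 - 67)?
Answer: 1498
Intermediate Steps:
J = 1750 (J = -70*(-25) = 1750)
-42*6 + J = -42*6 + 1750 = -252 + 1750 = 1498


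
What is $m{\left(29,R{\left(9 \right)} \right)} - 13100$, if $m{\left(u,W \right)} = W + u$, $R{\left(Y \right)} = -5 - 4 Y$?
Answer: $-13112$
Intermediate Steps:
$R{\left(Y \right)} = -5 - 4 Y$
$m{\left(29,R{\left(9 \right)} \right)} - 13100 = \left(\left(-5 - 36\right) + 29\right) - 13100 = \left(-41 + 29\right) - 13100 = -12 - 13100 = -13112$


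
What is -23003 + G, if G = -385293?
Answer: -408296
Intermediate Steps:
-23003 + G = -23003 - 385293 = -408296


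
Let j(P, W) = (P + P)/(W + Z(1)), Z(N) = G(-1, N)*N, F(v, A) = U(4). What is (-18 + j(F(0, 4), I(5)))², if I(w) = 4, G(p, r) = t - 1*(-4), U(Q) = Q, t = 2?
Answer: 7396/25 ≈ 295.84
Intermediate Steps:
G(p, r) = 6 (G(p, r) = 2 - 1*(-4) = 2 + 4 = 6)
F(v, A) = 4
Z(N) = 6*N
j(P, W) = 2*P/(6 + W) (j(P, W) = (P + P)/(W + 6*1) = (2*P)/(W + 6) = (2*P)/(6 + W) = 2*P/(6 + W))
(-18 + j(F(0, 4), I(5)))² = (-18 + 2*4/(6 + 4))² = (-18 + 2*4/10)² = (-18 + 2*4*(⅒))² = (-18 + ⅘)² = (-86/5)² = 7396/25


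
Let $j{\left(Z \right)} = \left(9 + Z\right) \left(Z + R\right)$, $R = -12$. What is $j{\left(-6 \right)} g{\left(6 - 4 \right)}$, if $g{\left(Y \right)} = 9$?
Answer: $-486$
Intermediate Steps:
$j{\left(Z \right)} = \left(-12 + Z\right) \left(9 + Z\right)$ ($j{\left(Z \right)} = \left(9 + Z\right) \left(Z - 12\right) = \left(9 + Z\right) \left(-12 + Z\right) = \left(-12 + Z\right) \left(9 + Z\right)$)
$j{\left(-6 \right)} g{\left(6 - 4 \right)} = \left(-108 + \left(-6\right)^{2} - -18\right) 9 = \left(-108 + 36 + 18\right) 9 = \left(-54\right) 9 = -486$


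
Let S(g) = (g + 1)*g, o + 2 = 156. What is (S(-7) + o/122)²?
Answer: 6964321/3721 ≈ 1871.6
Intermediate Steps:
o = 154 (o = -2 + 156 = 154)
S(g) = g*(1 + g) (S(g) = (1 + g)*g = g*(1 + g))
(S(-7) + o/122)² = (-7*(1 - 7) + 154/122)² = (-7*(-6) + 154*(1/122))² = (42 + 77/61)² = (2639/61)² = 6964321/3721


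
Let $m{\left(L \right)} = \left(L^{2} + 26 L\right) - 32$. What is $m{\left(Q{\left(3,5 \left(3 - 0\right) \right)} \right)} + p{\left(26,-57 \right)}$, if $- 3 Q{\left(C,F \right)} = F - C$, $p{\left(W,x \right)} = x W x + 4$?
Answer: $84358$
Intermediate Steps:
$p{\left(W,x \right)} = 4 + W x^{2}$ ($p{\left(W,x \right)} = W x x + 4 = W x^{2} + 4 = 4 + W x^{2}$)
$Q{\left(C,F \right)} = - \frac{F}{3} + \frac{C}{3}$ ($Q{\left(C,F \right)} = - \frac{F - C}{3} = - \frac{F}{3} + \frac{C}{3}$)
$m{\left(L \right)} = -32 + L^{2} + 26 L$
$m{\left(Q{\left(3,5 \left(3 - 0\right) \right)} \right)} + p{\left(26,-57 \right)} = \left(-32 + \left(- \frac{5 \left(3 - 0\right)}{3} + \frac{1}{3} \cdot 3\right)^{2} + 26 \left(- \frac{5 \left(3 - 0\right)}{3} + \frac{1}{3} \cdot 3\right)\right) + \left(4 + 26 \left(-57\right)^{2}\right) = \left(-32 + \left(- \frac{5 \left(3 + 0\right)}{3} + 1\right)^{2} + 26 \left(- \frac{5 \left(3 + 0\right)}{3} + 1\right)\right) + \left(4 + 26 \cdot 3249\right) = \left(-32 + \left(- \frac{5 \cdot 3}{3} + 1\right)^{2} + 26 \left(- \frac{5 \cdot 3}{3} + 1\right)\right) + \left(4 + 84474\right) = \left(-32 + \left(\left(- \frac{1}{3}\right) 15 + 1\right)^{2} + 26 \left(\left(- \frac{1}{3}\right) 15 + 1\right)\right) + 84478 = \left(-32 + \left(-5 + 1\right)^{2} + 26 \left(-5 + 1\right)\right) + 84478 = \left(-32 + \left(-4\right)^{2} + 26 \left(-4\right)\right) + 84478 = \left(-32 + 16 - 104\right) + 84478 = -120 + 84478 = 84358$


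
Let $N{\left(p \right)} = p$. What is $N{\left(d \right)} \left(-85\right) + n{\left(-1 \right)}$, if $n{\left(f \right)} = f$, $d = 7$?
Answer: $-596$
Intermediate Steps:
$N{\left(d \right)} \left(-85\right) + n{\left(-1 \right)} = 7 \left(-85\right) - 1 = -595 - 1 = -596$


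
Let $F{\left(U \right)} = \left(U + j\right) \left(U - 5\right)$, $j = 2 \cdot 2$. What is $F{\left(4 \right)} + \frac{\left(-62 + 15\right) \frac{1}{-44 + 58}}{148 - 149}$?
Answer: $- \frac{65}{14} \approx -4.6429$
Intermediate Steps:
$j = 4$
$F{\left(U \right)} = \left(-5 + U\right) \left(4 + U\right)$ ($F{\left(U \right)} = \left(U + 4\right) \left(U - 5\right) = \left(4 + U\right) \left(-5 + U\right) = \left(-5 + U\right) \left(4 + U\right)$)
$F{\left(4 \right)} + \frac{\left(-62 + 15\right) \frac{1}{-44 + 58}}{148 - 149} = \left(-20 + 4^{2} - 4\right) + \frac{\left(-62 + 15\right) \frac{1}{-44 + 58}}{148 - 149} = \left(-20 + 16 - 4\right) + \frac{\left(-47\right) \frac{1}{14}}{-1} = -8 + \left(-47\right) \frac{1}{14} \left(-1\right) = -8 - - \frac{47}{14} = -8 + \frac{47}{14} = - \frac{65}{14}$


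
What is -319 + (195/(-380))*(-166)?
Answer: -8885/38 ≈ -233.82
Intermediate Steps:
-319 + (195/(-380))*(-166) = -319 + (195*(-1/380))*(-166) = -319 - 39/76*(-166) = -319 + 3237/38 = -8885/38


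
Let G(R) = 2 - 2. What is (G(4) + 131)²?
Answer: 17161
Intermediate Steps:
G(R) = 0
(G(4) + 131)² = (0 + 131)² = 131² = 17161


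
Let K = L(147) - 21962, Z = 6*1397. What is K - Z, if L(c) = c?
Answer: -30197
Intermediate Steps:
Z = 8382
K = -21815 (K = 147 - 21962 = -21815)
K - Z = -21815 - 1*8382 = -21815 - 8382 = -30197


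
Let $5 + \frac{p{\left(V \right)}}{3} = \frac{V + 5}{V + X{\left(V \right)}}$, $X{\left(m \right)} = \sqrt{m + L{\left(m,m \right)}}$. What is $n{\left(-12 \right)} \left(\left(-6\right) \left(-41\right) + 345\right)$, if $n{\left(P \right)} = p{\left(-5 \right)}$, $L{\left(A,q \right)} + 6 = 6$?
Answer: $-8865$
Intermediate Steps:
$L{\left(A,q \right)} = 0$ ($L{\left(A,q \right)} = -6 + 6 = 0$)
$X{\left(m \right)} = \sqrt{m}$ ($X{\left(m \right)} = \sqrt{m + 0} = \sqrt{m}$)
$p{\left(V \right)} = -15 + \frac{3 \left(5 + V\right)}{V + \sqrt{V}}$ ($p{\left(V \right)} = -15 + 3 \frac{V + 5}{V + \sqrt{V}} = -15 + 3 \frac{5 + V}{V + \sqrt{V}} = -15 + \frac{3 \left(5 + V\right)}{V + \sqrt{V}}$)
$n{\left(P \right)} = \frac{3 \left(25 - 5 i \sqrt{5}\right)}{-5 + i \sqrt{5}}$ ($n{\left(P \right)} = \frac{3 \left(5 - 5 \sqrt{-5} - -20\right)}{-5 + \sqrt{-5}} = \frac{3 \left(5 - 5 i \sqrt{5} + 20\right)}{-5 + i \sqrt{5}} = \frac{3 \left(25 - 5 i \sqrt{5}\right)}{-5 + i \sqrt{5}}$)
$n{\left(-12 \right)} \left(\left(-6\right) \left(-41\right) + 345\right) = - 15 \left(\left(-6\right) \left(-41\right) + 345\right) = - 15 \left(246 + 345\right) = \left(-15\right) 591 = -8865$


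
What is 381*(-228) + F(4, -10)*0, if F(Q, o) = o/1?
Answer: -86868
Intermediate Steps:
F(Q, o) = o (F(Q, o) = o*1 = o)
381*(-228) + F(4, -10)*0 = 381*(-228) - 10*0 = -86868 + 0 = -86868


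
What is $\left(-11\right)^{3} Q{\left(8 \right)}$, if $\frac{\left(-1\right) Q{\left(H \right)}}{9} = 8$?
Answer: $95832$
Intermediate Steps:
$Q{\left(H \right)} = -72$ ($Q{\left(H \right)} = \left(-9\right) 8 = -72$)
$\left(-11\right)^{3} Q{\left(8 \right)} = \left(-11\right)^{3} \left(-72\right) = \left(-1331\right) \left(-72\right) = 95832$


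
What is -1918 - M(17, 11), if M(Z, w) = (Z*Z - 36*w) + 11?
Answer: -1822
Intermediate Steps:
M(Z, w) = 11 + Z² - 36*w (M(Z, w) = (Z² - 36*w) + 11 = 11 + Z² - 36*w)
-1918 - M(17, 11) = -1918 - (11 + 17² - 36*11) = -1918 - (11 + 289 - 396) = -1918 - 1*(-96) = -1918 + 96 = -1822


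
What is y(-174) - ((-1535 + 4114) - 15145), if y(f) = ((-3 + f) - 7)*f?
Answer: 44582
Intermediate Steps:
y(f) = f*(-10 + f) (y(f) = (-10 + f)*f = f*(-10 + f))
y(-174) - ((-1535 + 4114) - 15145) = -174*(-10 - 174) - ((-1535 + 4114) - 15145) = -174*(-184) - (2579 - 15145) = 32016 - 1*(-12566) = 32016 + 12566 = 44582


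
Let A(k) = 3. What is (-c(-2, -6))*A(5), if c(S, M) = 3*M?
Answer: 54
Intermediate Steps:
(-c(-2, -6))*A(5) = -3*(-6)*3 = -1*(-18)*3 = 18*3 = 54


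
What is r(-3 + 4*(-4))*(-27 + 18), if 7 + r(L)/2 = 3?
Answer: 72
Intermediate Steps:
r(L) = -8 (r(L) = -14 + 2*3 = -14 + 6 = -8)
r(-3 + 4*(-4))*(-27 + 18) = -8*(-27 + 18) = -8*(-9) = 72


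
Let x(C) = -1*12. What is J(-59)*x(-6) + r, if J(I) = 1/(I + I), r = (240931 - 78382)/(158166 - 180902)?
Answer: -9453975/1341424 ≈ -7.0477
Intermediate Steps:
x(C) = -12
r = -162549/22736 (r = 162549/(-22736) = 162549*(-1/22736) = -162549/22736 ≈ -7.1494)
J(I) = 1/(2*I)
J(-59)*x(-6) + r = ((1/2)/(-59))*(-12) - 162549/22736 = ((1/2)*(-1/59))*(-12) - 162549/22736 = -1/118*(-12) - 162549/22736 = 6/59 - 162549/22736 = -9453975/1341424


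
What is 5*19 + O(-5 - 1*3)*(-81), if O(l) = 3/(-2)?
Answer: 433/2 ≈ 216.50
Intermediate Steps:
O(l) = -3/2 (O(l) = 3*(-½) = -3/2)
5*19 + O(-5 - 1*3)*(-81) = 5*19 - 3/2*(-81) = 95 + 243/2 = 433/2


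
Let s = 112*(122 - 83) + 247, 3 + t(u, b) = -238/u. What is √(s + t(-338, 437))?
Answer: √779547/13 ≈ 67.917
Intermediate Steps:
t(u, b) = -3 - 238/u
s = 4615 (s = 112*39 + 247 = 4368 + 247 = 4615)
√(s + t(-338, 437)) = √(4615 + (-3 - 238/(-338))) = √(4615 + (-3 - 238*(-1/338))) = √(4615 + (-3 + 119/169)) = √(4615 - 388/169) = √(779547/169) = √779547/13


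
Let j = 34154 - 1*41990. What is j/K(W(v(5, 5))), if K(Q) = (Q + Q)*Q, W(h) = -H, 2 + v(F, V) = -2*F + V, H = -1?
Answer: -3918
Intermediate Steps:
v(F, V) = -2 + V - 2*F (v(F, V) = -2 + (-2*F + V) = -2 + (V - 2*F) = -2 + V - 2*F)
W(h) = 1 (W(h) = -1*(-1) = 1)
j = -7836 (j = 34154 - 41990 = -7836)
K(Q) = 2*Q**2 (K(Q) = (2*Q)*Q = 2*Q**2)
j/K(W(v(5, 5))) = -7836/(2*1**2) = -7836/(2*1) = -7836/2 = -7836*1/2 = -3918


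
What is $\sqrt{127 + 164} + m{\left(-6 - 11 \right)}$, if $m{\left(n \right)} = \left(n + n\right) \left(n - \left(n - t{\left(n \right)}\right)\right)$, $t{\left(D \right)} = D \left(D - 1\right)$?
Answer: $-10404 + \sqrt{291} \approx -10387.0$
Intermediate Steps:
$t{\left(D \right)} = D \left(-1 + D\right)$
$m{\left(n \right)} = 2 n^{2} \left(-1 + n\right)$ ($m{\left(n \right)} = \left(n + n\right) \left(n + \left(n \left(-1 + n\right) - n\right)\right) = 2 n \left(n + \left(- n + n \left(-1 + n\right)\right)\right) = 2 n n \left(-1 + n\right) = 2 n^{2} \left(-1 + n\right)$)
$\sqrt{127 + 164} + m{\left(-6 - 11 \right)} = \sqrt{127 + 164} + 2 \left(-6 - 11\right)^{2} \left(-1 - 17\right) = \sqrt{291} + 2 \left(-6 - 11\right)^{2} \left(-1 - 17\right) = \sqrt{291} + 2 \left(-17\right)^{2} \left(-1 - 17\right) = \sqrt{291} + 2 \cdot 289 \left(-18\right) = \sqrt{291} - 10404 = -10404 + \sqrt{291}$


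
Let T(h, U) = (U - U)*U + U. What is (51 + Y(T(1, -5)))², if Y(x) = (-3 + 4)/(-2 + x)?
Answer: 126736/49 ≈ 2586.4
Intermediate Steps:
T(h, U) = U (T(h, U) = 0*U + U = 0 + U = U)
Y(x) = 1/(-2 + x)
(51 + Y(T(1, -5)))² = (51 + 1/(-2 - 5))² = (51 + 1/(-7))² = (51 - ⅐)² = (356/7)² = 126736/49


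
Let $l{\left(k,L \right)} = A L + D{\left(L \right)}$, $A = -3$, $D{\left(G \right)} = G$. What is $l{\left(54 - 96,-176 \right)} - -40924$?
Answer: $41276$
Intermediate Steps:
$l{\left(k,L \right)} = - 2 L$ ($l{\left(k,L \right)} = - 3 L + L = - 2 L$)
$l{\left(54 - 96,-176 \right)} - -40924 = \left(-2\right) \left(-176\right) - -40924 = 352 + 40924 = 41276$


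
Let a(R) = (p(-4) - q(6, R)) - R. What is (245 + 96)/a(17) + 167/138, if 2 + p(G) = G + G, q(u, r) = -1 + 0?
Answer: -10679/897 ≈ -11.905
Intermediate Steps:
q(u, r) = -1
p(G) = -2 + 2*G (p(G) = -2 + (G + G) = -2 + 2*G)
a(R) = -9 - R (a(R) = ((-2 + 2*(-4)) - 1*(-1)) - R = ((-2 - 8) + 1) - R = (-10 + 1) - R = -9 - R)
(245 + 96)/a(17) + 167/138 = (245 + 96)/(-9 - 1*17) + 167/138 = 341/(-9 - 17) + 167*(1/138) = 341/(-26) + 167/138 = 341*(-1/26) + 167/138 = -341/26 + 167/138 = -10679/897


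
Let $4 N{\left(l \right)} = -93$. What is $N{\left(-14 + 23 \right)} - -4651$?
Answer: $\frac{18511}{4} \approx 4627.8$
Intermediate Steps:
$N{\left(l \right)} = - \frac{93}{4}$ ($N{\left(l \right)} = \frac{1}{4} \left(-93\right) = - \frac{93}{4}$)
$N{\left(-14 + 23 \right)} - -4651 = - \frac{93}{4} - -4651 = - \frac{93}{4} + 4651 = \frac{18511}{4}$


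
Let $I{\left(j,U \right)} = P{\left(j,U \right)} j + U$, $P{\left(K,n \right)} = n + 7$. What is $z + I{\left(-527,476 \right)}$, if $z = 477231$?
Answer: $223166$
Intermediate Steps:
$P{\left(K,n \right)} = 7 + n$
$I{\left(j,U \right)} = U + j \left(7 + U\right)$ ($I{\left(j,U \right)} = \left(7 + U\right) j + U = j \left(7 + U\right) + U = U + j \left(7 + U\right)$)
$z + I{\left(-527,476 \right)} = 477231 + \left(476 - 527 \left(7 + 476\right)\right) = 477231 + \left(476 - 254541\right) = 477231 - 254065 = 223166$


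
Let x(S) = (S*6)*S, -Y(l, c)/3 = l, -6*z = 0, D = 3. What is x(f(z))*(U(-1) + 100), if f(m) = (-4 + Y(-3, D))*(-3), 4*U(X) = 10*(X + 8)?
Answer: 158625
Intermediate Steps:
z = 0 (z = -⅙*0 = 0)
U(X) = 20 + 5*X/2 (U(X) = (10*(X + 8))/4 = (10*(8 + X))/4 = (80 + 10*X)/4 = 20 + 5*X/2)
Y(l, c) = -3*l
f(m) = -15 (f(m) = (-4 - 3*(-3))*(-3) = (-4 + 9)*(-3) = 5*(-3) = -15)
x(S) = 6*S² (x(S) = (6*S)*S = 6*S²)
x(f(z))*(U(-1) + 100) = (6*(-15)²)*((20 + (5/2)*(-1)) + 100) = (6*225)*((20 - 5/2) + 100) = 1350*(35/2 + 100) = 1350*(235/2) = 158625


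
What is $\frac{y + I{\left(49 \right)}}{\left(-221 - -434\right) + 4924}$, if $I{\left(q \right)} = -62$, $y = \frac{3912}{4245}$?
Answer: $- \frac{86426}{7268855} \approx -0.01189$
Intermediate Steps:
$y = \frac{1304}{1415}$ ($y = 3912 \cdot \frac{1}{4245} = \frac{1304}{1415} \approx 0.92155$)
$\frac{y + I{\left(49 \right)}}{\left(-221 - -434\right) + 4924} = \frac{\frac{1304}{1415} - 62}{\left(-221 - -434\right) + 4924} = - \frac{86426}{1415 \left(\left(-221 + 434\right) + 4924\right)} = - \frac{86426}{1415 \left(213 + 4924\right)} = - \frac{86426}{1415 \cdot 5137} = \left(- \frac{86426}{1415}\right) \frac{1}{5137} = - \frac{86426}{7268855}$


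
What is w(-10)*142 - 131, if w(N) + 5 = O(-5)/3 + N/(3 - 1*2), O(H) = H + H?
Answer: -8203/3 ≈ -2734.3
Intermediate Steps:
O(H) = 2*H
w(N) = -25/3 + N (w(N) = -5 + ((2*(-5))/3 + N/(3 - 1*2)) = -5 + (-10*⅓ + N/(3 - 2)) = -5 + (-10/3 + N/1) = -5 + (-10/3 + N*1) = -5 + (-10/3 + N) = -25/3 + N)
w(-10)*142 - 131 = (-25/3 - 10)*142 - 131 = -55/3*142 - 131 = -7810/3 - 131 = -8203/3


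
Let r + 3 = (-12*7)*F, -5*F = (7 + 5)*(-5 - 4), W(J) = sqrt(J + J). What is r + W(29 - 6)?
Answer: -9087/5 + sqrt(46) ≈ -1810.6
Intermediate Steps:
W(J) = sqrt(2)*sqrt(J) (W(J) = sqrt(2*J) = sqrt(2)*sqrt(J))
F = 108/5 (F = -(7 + 5)*(-5 - 4)/5 = -12*(-9)/5 = -1/5*(-108) = 108/5 ≈ 21.600)
r = -9087/5 (r = -3 - 12*7*(108/5) = -3 - 84*108/5 = -3 - 9072/5 = -9087/5 ≈ -1817.4)
r + W(29 - 6) = -9087/5 + sqrt(2)*sqrt(29 - 6) = -9087/5 + sqrt(2)*sqrt(23) = -9087/5 + sqrt(46)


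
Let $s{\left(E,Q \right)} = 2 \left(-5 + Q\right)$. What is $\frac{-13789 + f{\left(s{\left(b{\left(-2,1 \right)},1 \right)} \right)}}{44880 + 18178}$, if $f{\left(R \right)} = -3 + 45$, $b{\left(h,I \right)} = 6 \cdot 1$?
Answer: $- \frac{13747}{63058} \approx -0.21801$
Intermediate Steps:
$b{\left(h,I \right)} = 6$
$s{\left(E,Q \right)} = -10 + 2 Q$
$f{\left(R \right)} = 42$
$\frac{-13789 + f{\left(s{\left(b{\left(-2,1 \right)},1 \right)} \right)}}{44880 + 18178} = \frac{-13789 + 42}{44880 + 18178} = - \frac{13747}{63058}$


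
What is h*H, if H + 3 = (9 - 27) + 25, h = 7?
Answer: 28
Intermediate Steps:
H = 4 (H = -3 + ((9 - 27) + 25) = -3 + (-18 + 25) = -3 + 7 = 4)
h*H = 7*4 = 28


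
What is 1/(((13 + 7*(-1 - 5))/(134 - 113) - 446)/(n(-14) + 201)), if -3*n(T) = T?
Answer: -4319/9395 ≈ -0.45971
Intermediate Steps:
n(T) = -T/3
1/(((13 + 7*(-1 - 5))/(134 - 113) - 446)/(n(-14) + 201)) = 1/(((13 + 7*(-1 - 5))/(134 - 113) - 446)/(-⅓*(-14) + 201)) = 1/(((13 + 7*(-6))/21 - 446)/(14/3 + 201)) = 1/(((13 - 42)*(1/21) - 446)/(617/3)) = 1/((-29*1/21 - 446)*(3/617)) = 1/((-29/21 - 446)*(3/617)) = 1/(-9395/21*3/617) = 1/(-9395/4319) = -4319/9395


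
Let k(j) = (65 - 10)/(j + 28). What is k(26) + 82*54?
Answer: 239167/54 ≈ 4429.0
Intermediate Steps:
k(j) = 55/(28 + j)
k(26) + 82*54 = 55/(28 + 26) + 82*54 = 55/54 + 4428 = 239167/54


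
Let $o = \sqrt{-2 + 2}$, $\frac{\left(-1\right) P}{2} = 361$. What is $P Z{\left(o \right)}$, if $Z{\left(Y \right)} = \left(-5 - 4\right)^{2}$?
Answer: $-58482$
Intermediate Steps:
$P = -722$ ($P = \left(-2\right) 361 = -722$)
$o = 0$ ($o = \sqrt{0} = 0$)
$Z{\left(Y \right)} = 81$ ($Z{\left(Y \right)} = \left(-9\right)^{2} = 81$)
$P Z{\left(o \right)} = \left(-722\right) 81 = -58482$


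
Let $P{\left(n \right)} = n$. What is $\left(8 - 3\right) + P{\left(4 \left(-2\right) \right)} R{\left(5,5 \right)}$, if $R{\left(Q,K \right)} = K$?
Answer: $-35$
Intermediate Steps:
$\left(8 - 3\right) + P{\left(4 \left(-2\right) \right)} R{\left(5,5 \right)} = \left(8 - 3\right) + 4 \left(-2\right) 5 = \left(8 - 3\right) - 40 = 5 - 40 = -35$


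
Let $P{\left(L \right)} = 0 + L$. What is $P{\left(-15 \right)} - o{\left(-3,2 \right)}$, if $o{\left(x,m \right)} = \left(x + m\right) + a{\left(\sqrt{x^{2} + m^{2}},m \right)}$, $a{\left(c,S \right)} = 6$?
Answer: $-20$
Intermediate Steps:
$o{\left(x,m \right)} = 6 + m + x$ ($o{\left(x,m \right)} = \left(x + m\right) + 6 = \left(m + x\right) + 6 = 6 + m + x$)
$P{\left(L \right)} = L$
$P{\left(-15 \right)} - o{\left(-3,2 \right)} = -15 - \left(6 + 2 - 3\right) = -15 - 5 = -20$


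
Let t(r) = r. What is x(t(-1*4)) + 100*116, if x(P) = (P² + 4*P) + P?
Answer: 11596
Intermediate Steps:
x(P) = P² + 5*P
x(t(-1*4)) + 100*116 = (-1*4)*(5 - 1*4) + 100*116 = -4*(5 - 4) + 11600 = -4*1 + 11600 = -4 + 11600 = 11596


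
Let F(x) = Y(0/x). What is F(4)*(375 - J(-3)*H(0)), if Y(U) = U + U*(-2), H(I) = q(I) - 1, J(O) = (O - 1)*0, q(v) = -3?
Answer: 0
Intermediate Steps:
J(O) = 0 (J(O) = (-1 + O)*0 = 0)
H(I) = -4 (H(I) = -3 - 1 = -4)
Y(U) = -U (Y(U) = U - 2*U = -U)
F(x) = 0 (F(x) = -0/x = -1*0 = 0)
F(4)*(375 - J(-3)*H(0)) = 0*(375 - 0*(-4)) = 0*(375 - 1*0) = 0*(375 + 0) = 0*375 = 0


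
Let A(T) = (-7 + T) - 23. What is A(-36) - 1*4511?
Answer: -4577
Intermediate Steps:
A(T) = -30 + T
A(-36) - 1*4511 = (-30 - 36) - 1*4511 = -66 - 4511 = -4577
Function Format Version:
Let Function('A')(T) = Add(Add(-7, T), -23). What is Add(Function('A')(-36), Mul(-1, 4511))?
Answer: -4577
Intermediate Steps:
Function('A')(T) = Add(-30, T)
Add(Function('A')(-36), Mul(-1, 4511)) = Add(Add(-30, -36), Mul(-1, 4511)) = Add(-66, -4511) = -4577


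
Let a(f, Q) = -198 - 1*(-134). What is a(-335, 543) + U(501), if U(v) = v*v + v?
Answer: 251438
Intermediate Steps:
a(f, Q) = -64 (a(f, Q) = -198 + 134 = -64)
U(v) = v + v**2 (U(v) = v**2 + v = v + v**2)
a(-335, 543) + U(501) = -64 + 501*(1 + 501) = -64 + 501*502 = -64 + 251502 = 251438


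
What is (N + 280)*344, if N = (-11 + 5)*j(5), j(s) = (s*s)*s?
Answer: -161680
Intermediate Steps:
j(s) = s³ (j(s) = s²*s = s³)
N = -750 (N = (-11 + 5)*5³ = -6*125 = -750)
(N + 280)*344 = (-750 + 280)*344 = -470*344 = -161680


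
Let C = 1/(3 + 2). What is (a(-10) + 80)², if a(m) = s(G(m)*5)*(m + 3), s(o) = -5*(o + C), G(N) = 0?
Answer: 7569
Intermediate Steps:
C = ⅕ (C = 1/5 = ⅕ ≈ 0.20000)
s(o) = -1 - 5*o (s(o) = -5*(o + ⅕) = -5*(⅕ + o) = -1 - 5*o)
a(m) = -3 - m (a(m) = (-1 - 0*5)*(m + 3) = (-1 - 5*0)*(3 + m) = (-1 + 0)*(3 + m) = -(3 + m) = -3 - m)
(a(-10) + 80)² = ((-3 - 1*(-10)) + 80)² = ((-3 + 10) + 80)² = (7 + 80)² = 87² = 7569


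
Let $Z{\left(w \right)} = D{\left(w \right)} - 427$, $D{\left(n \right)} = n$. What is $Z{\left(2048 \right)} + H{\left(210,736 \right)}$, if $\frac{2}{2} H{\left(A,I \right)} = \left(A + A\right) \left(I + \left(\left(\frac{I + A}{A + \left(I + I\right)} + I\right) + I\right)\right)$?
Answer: $\frac{781471681}{841} \approx 9.2922 \cdot 10^{5}$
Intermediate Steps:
$Z{\left(w \right)} = -427 + w$ ($Z{\left(w \right)} = w - 427 = -427 + w$)
$H{\left(A,I \right)} = 2 A \left(3 I + \frac{A + I}{A + 2 I}\right)$ ($H{\left(A,I \right)} = \left(A + A\right) \left(I + \left(\left(\frac{I + A}{A + \left(I + I\right)} + I\right) + I\right)\right) = 2 A \left(I + \left(\left(\frac{A + I}{A + 2 I} + I\right) + I\right)\right) = 2 A \left(I + \left(\left(I + \frac{A + I}{A + 2 I}\right) + I\right)\right) = 2 A \left(I + \left(2 I + \frac{A + I}{A + 2 I}\right)\right) = 2 A \left(3 I + \frac{A + I}{A + 2 I}\right)$)
$Z{\left(2048 \right)} + H{\left(210,736 \right)} = \left(-427 + 2048\right) + 2 \cdot 210 \frac{1}{210 + 2 \cdot 736} \left(210 + 736 + 6 \cdot 736^{2} + 3 \cdot 210 \cdot 736\right) = 1621 + 2 \cdot 210 \frac{1}{210 + 1472} \left(210 + 736 + 6 \cdot 541696 + 463680\right) = 1621 + 2 \cdot 210 \cdot \frac{1}{1682} \left(210 + 736 + 3250176 + 463680\right) = 1621 + 2 \cdot 210 \cdot \frac{1}{1682} \cdot 3714802 = 1621 + \frac{780108420}{841} = \frac{781471681}{841}$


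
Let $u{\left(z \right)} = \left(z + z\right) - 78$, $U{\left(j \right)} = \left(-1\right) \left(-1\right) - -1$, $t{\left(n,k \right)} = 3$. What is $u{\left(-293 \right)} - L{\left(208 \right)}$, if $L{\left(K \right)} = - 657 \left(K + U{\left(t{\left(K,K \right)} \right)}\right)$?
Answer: $137306$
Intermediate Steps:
$U{\left(j \right)} = 2$ ($U{\left(j \right)} = 1 + 1 = 2$)
$u{\left(z \right)} = -78 + 2 z$ ($u{\left(z \right)} = 2 z - 78 = -78 + 2 z$)
$L{\left(K \right)} = -1314 - 657 K$ ($L{\left(K \right)} = - 657 \left(K + 2\right) = - 657 \left(2 + K\right) = -1314 - 657 K$)
$u{\left(-293 \right)} - L{\left(208 \right)} = \left(-78 + 2 \left(-293\right)\right) - \left(-1314 - 136656\right) = \left(-78 - 586\right) - \left(-1314 - 136656\right) = -664 - -137970 = -664 + 137970 = 137306$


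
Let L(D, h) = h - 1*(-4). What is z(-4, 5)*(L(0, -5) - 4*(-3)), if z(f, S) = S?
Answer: 55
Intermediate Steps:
L(D, h) = 4 + h (L(D, h) = h + 4 = 4 + h)
z(-4, 5)*(L(0, -5) - 4*(-3)) = 5*((4 - 5) - 4*(-3)) = 5*(-1 + 12) = 5*11 = 55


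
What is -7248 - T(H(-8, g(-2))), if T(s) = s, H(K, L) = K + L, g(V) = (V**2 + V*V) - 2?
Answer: -7246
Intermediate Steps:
g(V) = -2 + 2*V**2 (g(V) = (V**2 + V**2) - 2 = 2*V**2 - 2 = -2 + 2*V**2)
-7248 - T(H(-8, g(-2))) = -7248 - (-8 + (-2 + 2*(-2)**2)) = -7248 - (-8 + (-2 + 2*4)) = -7248 - (-8 + (-2 + 8)) = -7248 - (-8 + 6) = -7248 - 1*(-2) = -7248 + 2 = -7246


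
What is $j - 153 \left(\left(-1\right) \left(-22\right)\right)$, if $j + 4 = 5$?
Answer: $-3365$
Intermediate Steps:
$j = 1$ ($j = -4 + 5 = 1$)
$j - 153 \left(\left(-1\right) \left(-22\right)\right) = 1 - 153 \left(\left(-1\right) \left(-22\right)\right) = 1 - 3366 = -3365$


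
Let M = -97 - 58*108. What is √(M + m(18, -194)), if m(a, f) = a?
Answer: I*√6343 ≈ 79.643*I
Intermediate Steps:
M = -6361 (M = -97 - 6264 = -6361)
√(M + m(18, -194)) = √(-6361 + 18) = √(-6343) = I*√6343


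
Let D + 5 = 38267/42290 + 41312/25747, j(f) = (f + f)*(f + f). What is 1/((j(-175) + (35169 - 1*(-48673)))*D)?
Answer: -544420315/279785124518791 ≈ -1.9459e-6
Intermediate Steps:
j(f) = 4*f² (j(f) = (2*f)*(2*f) = 4*f²)
D = -2711858221/1088840630 (D = -5 + (38267/42290 + 41312/25747) = -5 + 2732344929/1088840630 = -2711858221/1088840630 ≈ -2.4906)
1/((j(-175) + (35169 - 1*(-48673)))*D) = 1/((4*(-175)² + (35169 - 1*(-48673)))*(-2711858221/1088840630)) = -1088840630/2711858221/(4*30625 + (35169 + 48673)) = -1088840630/2711858221/(122500 + 83842) = -1088840630/2711858221/206342 = (1/206342)*(-1088840630/2711858221) = -544420315/279785124518791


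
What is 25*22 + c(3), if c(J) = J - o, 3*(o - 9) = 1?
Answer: 1631/3 ≈ 543.67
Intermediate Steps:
o = 28/3 (o = 9 + (⅓)*1 = 9 + ⅓ = 28/3 ≈ 9.3333)
c(J) = -28/3 + J (c(J) = J - 1*28/3 = J - 28/3 = -28/3 + J)
25*22 + c(3) = 25*22 + (-28/3 + 3) = 550 - 19/3 = 1631/3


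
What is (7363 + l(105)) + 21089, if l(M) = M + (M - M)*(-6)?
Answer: 28557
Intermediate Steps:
l(M) = M (l(M) = M + 0*(-6) = M + 0 = M)
(7363 + l(105)) + 21089 = (7363 + 105) + 21089 = 7468 + 21089 = 28557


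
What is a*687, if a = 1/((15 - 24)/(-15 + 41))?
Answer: -5954/3 ≈ -1984.7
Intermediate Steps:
a = -26/9 (a = 1/(-9/26) = -26/9 ≈ -2.8889)
a*687 = -26/9*687 = -5954/3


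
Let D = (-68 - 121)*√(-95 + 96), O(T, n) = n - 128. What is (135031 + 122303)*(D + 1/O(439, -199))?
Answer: -5301423512/109 ≈ -4.8637e+7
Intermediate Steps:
O(T, n) = -128 + n
D = -189 (D = -189*√1 = -189*1 = -189)
(135031 + 122303)*(D + 1/O(439, -199)) = (135031 + 122303)*(-189 + 1/(-128 - 199)) = 257334*(-189 + 1/(-327)) = 257334*(-189 - 1/327) = 257334*(-61804/327) = -5301423512/109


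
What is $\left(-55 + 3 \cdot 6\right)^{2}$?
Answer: $1369$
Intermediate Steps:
$\left(-55 + 3 \cdot 6\right)^{2} = \left(-55 + 18\right)^{2} = \left(-37\right)^{2} = 1369$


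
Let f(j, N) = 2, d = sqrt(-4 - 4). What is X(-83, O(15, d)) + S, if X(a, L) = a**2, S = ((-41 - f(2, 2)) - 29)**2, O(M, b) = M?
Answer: 12073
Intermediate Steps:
d = 2*I*sqrt(2) (d = sqrt(-8) = 2*I*sqrt(2) ≈ 2.8284*I)
S = 5184 (S = ((-41 - 1*2) - 29)**2 = ((-41 - 2) - 29)**2 = (-43 - 29)**2 = (-72)**2 = 5184)
X(-83, O(15, d)) + S = (-83)**2 + 5184 = 6889 + 5184 = 12073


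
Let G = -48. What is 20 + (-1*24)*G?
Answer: 1172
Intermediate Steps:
20 + (-1*24)*G = 20 - 1*24*(-48) = 20 - 24*(-48) = 20 + 1152 = 1172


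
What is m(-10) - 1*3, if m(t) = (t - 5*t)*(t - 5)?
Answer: -603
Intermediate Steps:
m(t) = -4*t*(-5 + t) (m(t) = (-4*t)*(-5 + t) = -4*t*(-5 + t))
m(-10) - 1*3 = 4*(-10)*(5 - 1*(-10)) - 1*3 = 4*(-10)*(5 + 10) - 3 = 4*(-10)*15 - 3 = -600 - 3 = -603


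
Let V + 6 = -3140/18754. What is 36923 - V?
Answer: 346284803/9377 ≈ 36929.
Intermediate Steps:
V = -57832/9377 (V = -6 - 3140/18754 = -6 - 3140*1/18754 = -6 - 1570/9377 = -57832/9377 ≈ -6.1674)
36923 - V = 36923 - 1*(-57832/9377) = 36923 + 57832/9377 = 346284803/9377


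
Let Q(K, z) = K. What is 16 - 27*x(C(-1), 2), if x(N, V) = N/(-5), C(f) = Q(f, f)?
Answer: 53/5 ≈ 10.600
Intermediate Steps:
C(f) = f
x(N, V) = -N/5 (x(N, V) = N*(-⅕) = -N/5)
16 - 27*x(C(-1), 2) = 16 - (-27)*(-1)/5 = 16 - 27*⅕ = 16 - 27/5 = 53/5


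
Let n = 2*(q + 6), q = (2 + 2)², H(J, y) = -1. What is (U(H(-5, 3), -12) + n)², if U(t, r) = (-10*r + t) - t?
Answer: 26896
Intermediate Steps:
q = 16 (q = 4² = 16)
n = 44 (n = 2*(16 + 6) = 2*22 = 44)
U(t, r) = -10*r (U(t, r) = (t - 10*r) - t = -10*r)
(U(H(-5, 3), -12) + n)² = (-10*(-12) + 44)² = (120 + 44)² = 164² = 26896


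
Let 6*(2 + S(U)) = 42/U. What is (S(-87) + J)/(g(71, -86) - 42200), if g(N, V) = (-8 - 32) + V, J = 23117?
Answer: -1005499/1841181 ≈ -0.54612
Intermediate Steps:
g(N, V) = -40 + V
S(U) = -2 + 7/U (S(U) = -2 + (42/U)/6 = -2 + 7/U)
(S(-87) + J)/(g(71, -86) - 42200) = ((-2 + 7/(-87)) + 23117)/((-40 - 86) - 42200) = ((-2 + 7*(-1/87)) + 23117)/(-126 - 42200) = ((-2 - 7/87) + 23117)/(-42326) = (-181/87 + 23117)*(-1/42326) = (2010998/87)*(-1/42326) = -1005499/1841181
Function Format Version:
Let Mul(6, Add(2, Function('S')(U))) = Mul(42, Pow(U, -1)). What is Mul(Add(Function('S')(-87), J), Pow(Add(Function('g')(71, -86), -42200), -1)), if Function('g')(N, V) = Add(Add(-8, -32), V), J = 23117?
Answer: Rational(-1005499, 1841181) ≈ -0.54612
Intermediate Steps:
Function('g')(N, V) = Add(-40, V)
Function('S')(U) = Add(-2, Mul(7, Pow(U, -1))) (Function('S')(U) = Add(-2, Mul(Rational(1, 6), Mul(42, Pow(U, -1)))) = Add(-2, Mul(7, Pow(U, -1))))
Mul(Add(Function('S')(-87), J), Pow(Add(Function('g')(71, -86), -42200), -1)) = Mul(Add(Add(-2, Mul(7, Pow(-87, -1))), 23117), Pow(Add(Add(-40, -86), -42200), -1)) = Mul(Add(Add(-2, Mul(7, Rational(-1, 87))), 23117), Pow(Add(-126, -42200), -1)) = Mul(Add(Add(-2, Rational(-7, 87)), 23117), Pow(-42326, -1)) = Mul(Add(Rational(-181, 87), 23117), Rational(-1, 42326)) = Mul(Rational(2010998, 87), Rational(-1, 42326)) = Rational(-1005499, 1841181)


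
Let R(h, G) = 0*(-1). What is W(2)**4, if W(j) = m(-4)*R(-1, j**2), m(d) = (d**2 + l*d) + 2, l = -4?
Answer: 0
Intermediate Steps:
R(h, G) = 0
m(d) = 2 + d**2 - 4*d (m(d) = (d**2 - 4*d) + 2 = 2 + d**2 - 4*d)
W(j) = 0 (W(j) = (2 + (-4)**2 - 4*(-4))*0 = (2 + 16 + 16)*0 = 34*0 = 0)
W(2)**4 = 0**4 = 0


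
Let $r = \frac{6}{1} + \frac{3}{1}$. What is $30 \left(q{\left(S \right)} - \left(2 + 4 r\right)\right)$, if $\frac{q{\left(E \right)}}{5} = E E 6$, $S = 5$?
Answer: $21360$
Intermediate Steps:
$q{\left(E \right)} = 30 E^{2}$ ($q{\left(E \right)} = 5 E E 6 = 5 E^{2} \cdot 6 = 5 \cdot 6 E^{2} = 30 E^{2}$)
$r = 9$ ($r = 6 \cdot 1 + 3 \cdot 1 = 6 + 3 = 9$)
$30 \left(q{\left(S \right)} - \left(2 + 4 r\right)\right) = 30 \left(30 \cdot 5^{2} - 38\right) = 30 \left(30 \cdot 25 - 38\right) = 30 \left(750 - 38\right) = 30 \cdot 712 = 21360$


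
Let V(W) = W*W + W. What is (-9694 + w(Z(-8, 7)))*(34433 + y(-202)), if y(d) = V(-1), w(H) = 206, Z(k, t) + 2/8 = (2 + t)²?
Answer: -326700304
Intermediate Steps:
Z(k, t) = -¼ + (2 + t)²
V(W) = W + W² (V(W) = W² + W = W + W²)
y(d) = 0 (y(d) = -(1 - 1) = -1*0 = 0)
(-9694 + w(Z(-8, 7)))*(34433 + y(-202)) = (-9694 + 206)*(34433 + 0) = -9488*34433 = -326700304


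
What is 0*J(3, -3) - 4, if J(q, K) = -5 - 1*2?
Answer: -4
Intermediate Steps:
J(q, K) = -7 (J(q, K) = -5 - 2 = -7)
0*J(3, -3) - 4 = 0*(-7) - 4 = 0 - 4 = -4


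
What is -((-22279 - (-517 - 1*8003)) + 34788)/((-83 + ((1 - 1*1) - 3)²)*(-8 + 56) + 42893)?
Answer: -21029/39341 ≈ -0.53453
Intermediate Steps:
-((-22279 - (-517 - 1*8003)) + 34788)/((-83 + ((1 - 1*1) - 3)²)*(-8 + 56) + 42893) = -((-22279 - (-517 - 8003)) + 34788)/((-83 + ((1 - 1) - 3)²)*48 + 42893) = -((-22279 - 1*(-8520)) + 34788)/((-83 + (0 - 3)²)*48 + 42893) = -((-22279 + 8520) + 34788)/((-83 + (-3)²)*48 + 42893) = -(-13759 + 34788)/((-83 + 9)*48 + 42893) = -21029/(-74*48 + 42893) = -21029/(-3552 + 42893) = -21029/39341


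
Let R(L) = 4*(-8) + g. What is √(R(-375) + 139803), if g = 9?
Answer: 2*√34945 ≈ 373.87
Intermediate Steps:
R(L) = -23 (R(L) = 4*(-8) + 9 = -32 + 9 = -23)
√(R(-375) + 139803) = √(-23 + 139803) = √139780 = 2*√34945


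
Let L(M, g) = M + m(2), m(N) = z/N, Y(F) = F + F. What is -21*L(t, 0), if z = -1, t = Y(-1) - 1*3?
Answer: 231/2 ≈ 115.50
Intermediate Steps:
Y(F) = 2*F
t = -5 (t = 2*(-1) - 1*3 = -2 - 3 = -5)
m(N) = -1/N
L(M, g) = -½ + M (L(M, g) = M - 1/2 = M - 1*½ = M - ½ = -½ + M)
-21*L(t, 0) = -21*(-½ - 5) = -21*(-11/2) = 231/2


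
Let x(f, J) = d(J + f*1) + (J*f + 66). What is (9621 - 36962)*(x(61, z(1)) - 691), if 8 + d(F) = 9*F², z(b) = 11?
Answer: -1276660654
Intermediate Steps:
d(F) = -8 + 9*F²
x(f, J) = 58 + 9*(J + f)² + J*f (x(f, J) = (-8 + 9*(J + f*1)²) + (J*f + 66) = (-8 + 9*(J + f)²) + (66 + J*f) = 58 + 9*(J + f)² + J*f)
(9621 - 36962)*(x(61, z(1)) - 691) = (9621 - 36962)*((58 + 9*(11 + 61)² + 11*61) - 691) = -27341*((58 + 9*72² + 671) - 691) = -27341*((58 + 9*5184 + 671) - 691) = -27341*((58 + 46656 + 671) - 691) = -27341*(47385 - 691) = -27341*46694 = -1276660654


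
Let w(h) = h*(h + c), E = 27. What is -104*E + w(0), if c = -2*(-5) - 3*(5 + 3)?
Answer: -2808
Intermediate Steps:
c = -14 (c = 10 - 3*8 = 10 - 24 = -14)
w(h) = h*(-14 + h) (w(h) = h*(h - 14) = h*(-14 + h))
-104*E + w(0) = -104*27 + 0*(-14 + 0) = -2808 + 0*(-14) = -2808 + 0 = -2808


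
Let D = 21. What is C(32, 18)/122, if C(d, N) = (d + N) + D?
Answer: 71/122 ≈ 0.58197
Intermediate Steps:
C(d, N) = 21 + N + d (C(d, N) = (d + N) + 21 = (N + d) + 21 = 21 + N + d)
C(32, 18)/122 = (21 + 18 + 32)/122 = 71*(1/122) = 71/122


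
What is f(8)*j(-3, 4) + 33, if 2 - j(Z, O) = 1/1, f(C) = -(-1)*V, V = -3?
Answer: 30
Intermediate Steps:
f(C) = -3 (f(C) = -(-1)*(-3) = -1*3 = -3)
j(Z, O) = 1 (j(Z, O) = 2 - 1/1 = 2 - 1*1 = 2 - 1 = 1)
f(8)*j(-3, 4) + 33 = -3*1 + 33 = -3 + 33 = 30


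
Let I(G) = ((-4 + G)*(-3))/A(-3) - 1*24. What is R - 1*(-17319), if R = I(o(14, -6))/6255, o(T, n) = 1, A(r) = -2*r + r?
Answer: 36110108/2085 ≈ 17319.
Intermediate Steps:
A(r) = -r
I(G) = -20 - G (I(G) = ((-4 + G)*(-3))/((-1*(-3))) - 1*24 = (12 - 3*G)/3 - 24 = (12 - 3*G)*(⅓) - 24 = (4 - G) - 24 = -20 - G)
R = -7/2085 (R = (-20 - 1*1)/6255 = (-20 - 1)*(1/6255) = -21*1/6255 = -7/2085 ≈ -0.0033573)
R - 1*(-17319) = -7/2085 - 1*(-17319) = -7/2085 + 17319 = 36110108/2085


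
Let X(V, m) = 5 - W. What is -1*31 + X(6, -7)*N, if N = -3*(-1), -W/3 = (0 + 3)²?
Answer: 65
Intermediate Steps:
W = -27 (W = -3*(0 + 3)² = -3*3² = -3*9 = -27)
N = 3
X(V, m) = 32 (X(V, m) = 5 - 1*(-27) = 5 + 27 = 32)
-1*31 + X(6, -7)*N = -1*31 + 32*3 = -31 + 96 = 65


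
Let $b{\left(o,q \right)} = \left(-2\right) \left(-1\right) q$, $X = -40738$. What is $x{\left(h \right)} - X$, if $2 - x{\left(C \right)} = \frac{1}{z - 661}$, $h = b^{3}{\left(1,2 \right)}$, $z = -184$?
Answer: $\frac{34425301}{845} \approx 40740.0$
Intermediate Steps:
$b{\left(o,q \right)} = 2 q$
$h = 64$ ($h = \left(2 \cdot 2\right)^{3} = 4^{3} = 64$)
$x{\left(C \right)} = \frac{1691}{845}$ ($x{\left(C \right)} = 2 - \frac{1}{-184 - 661} = 2 - \frac{1}{-845} = 2 - - \frac{1}{845} = 2 + \frac{1}{845} = \frac{1691}{845}$)
$x{\left(h \right)} - X = \frac{1691}{845} - -40738 = \frac{1691}{845} + 40738 = \frac{34425301}{845}$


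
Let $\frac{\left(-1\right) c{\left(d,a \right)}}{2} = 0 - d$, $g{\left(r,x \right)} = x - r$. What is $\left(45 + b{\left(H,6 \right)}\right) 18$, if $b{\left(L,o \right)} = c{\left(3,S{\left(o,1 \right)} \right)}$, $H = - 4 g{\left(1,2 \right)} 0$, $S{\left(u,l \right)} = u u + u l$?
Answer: $918$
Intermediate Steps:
$S{\left(u,l \right)} = u^{2} + l u$
$H = 0$ ($H = - 4 \left(2 - 1\right) 0 = \left(-4\right) 1 \cdot 0 = \left(-4\right) 0 = 0$)
$c{\left(d,a \right)} = 2 d$ ($c{\left(d,a \right)} = - 2 \left(0 - d\right) = - 2 \left(- d\right) = 2 d$)
$b{\left(L,o \right)} = 6$ ($b{\left(L,o \right)} = 2 \cdot 3 = 6$)
$\left(45 + b{\left(H,6 \right)}\right) 18 = \left(45 + 6\right) 18 = 51 \cdot 18 = 918$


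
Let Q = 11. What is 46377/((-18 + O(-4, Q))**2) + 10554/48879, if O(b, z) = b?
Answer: 757323173/7885812 ≈ 96.036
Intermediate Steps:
46377/((-18 + O(-4, Q))**2) + 10554/48879 = 46377/((-18 - 4)**2) + 10554/48879 = 46377/((-22)**2) + 10554*(1/48879) = 46377/484 + 3518/16293 = 757323173/7885812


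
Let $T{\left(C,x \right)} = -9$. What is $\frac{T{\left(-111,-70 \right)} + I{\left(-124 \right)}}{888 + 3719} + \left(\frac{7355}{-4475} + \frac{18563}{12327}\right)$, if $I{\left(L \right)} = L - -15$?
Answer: $- \frac{8300495594}{50827487655} \approx -0.16331$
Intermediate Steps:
$I{\left(L \right)} = 15 + L$ ($I{\left(L \right)} = L + 15 = 15 + L$)
$\frac{T{\left(-111,-70 \right)} + I{\left(-124 \right)}}{888 + 3719} + \left(\frac{7355}{-4475} + \frac{18563}{12327}\right) = \frac{-9 + \left(15 - 124\right)}{888 + 3719} + \left(\frac{7355}{-4475} + \frac{18563}{12327}\right) = \frac{-9 - 109}{4607} + \left(7355 \left(- \frac{1}{4475}\right) + 18563 \cdot \frac{1}{12327}\right) = \left(-118\right) \frac{1}{4607} + \left(- \frac{1471}{895} + \frac{18563}{12327}\right) = - \frac{118}{4607} - \frac{1519132}{11032665} = - \frac{8300495594}{50827487655}$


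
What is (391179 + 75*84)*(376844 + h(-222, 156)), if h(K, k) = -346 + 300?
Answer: 149769292242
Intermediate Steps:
h(K, k) = -46
(391179 + 75*84)*(376844 + h(-222, 156)) = (391179 + 75*84)*(376844 - 46) = (391179 + 6300)*376798 = 397479*376798 = 149769292242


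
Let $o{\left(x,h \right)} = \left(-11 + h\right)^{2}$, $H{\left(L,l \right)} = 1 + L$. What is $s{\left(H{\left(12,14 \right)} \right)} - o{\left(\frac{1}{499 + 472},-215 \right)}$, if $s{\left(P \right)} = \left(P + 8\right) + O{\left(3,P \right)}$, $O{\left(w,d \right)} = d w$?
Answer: $-51016$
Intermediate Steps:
$s{\left(P \right)} = 8 + 4 P$ ($s{\left(P \right)} = \left(P + 8\right) + P 3 = \left(8 + P\right) + 3 P = 8 + 4 P$)
$s{\left(H{\left(12,14 \right)} \right)} - o{\left(\frac{1}{499 + 472},-215 \right)} = \left(8 + 4 \left(1 + 12\right)\right) - \left(-11 - 215\right)^{2} = \left(8 + 4 \cdot 13\right) - \left(-226\right)^{2} = \left(8 + 52\right) - 51076 = 60 - 51076 = -51016$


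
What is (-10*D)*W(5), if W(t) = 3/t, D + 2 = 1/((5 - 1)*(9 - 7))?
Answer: 45/4 ≈ 11.250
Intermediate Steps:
D = -15/8 (D = -2 + 1/((5 - 1)*(9 - 7)) = -2 + 1/(4*2) = -2 + 1/8 = -2 + ⅛ = -15/8 ≈ -1.8750)
(-10*D)*W(5) = (-10*(-15/8))*(3/5) = 75*(3*(⅕))/4 = (75/4)*(⅗) = 45/4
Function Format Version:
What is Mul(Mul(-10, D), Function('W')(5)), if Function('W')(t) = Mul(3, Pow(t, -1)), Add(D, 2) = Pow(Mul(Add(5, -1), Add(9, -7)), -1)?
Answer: Rational(45, 4) ≈ 11.250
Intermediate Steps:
D = Rational(-15, 8) (D = Add(-2, Pow(Mul(Add(5, -1), Add(9, -7)), -1)) = Add(-2, Pow(Mul(4, 2), -1)) = Add(-2, Pow(8, -1)) = Add(-2, Rational(1, 8)) = Rational(-15, 8) ≈ -1.8750)
Mul(Mul(-10, D), Function('W')(5)) = Mul(Mul(-10, Rational(-15, 8)), Mul(3, Pow(5, -1))) = Mul(Rational(75, 4), Mul(3, Rational(1, 5))) = Mul(Rational(75, 4), Rational(3, 5)) = Rational(45, 4)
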